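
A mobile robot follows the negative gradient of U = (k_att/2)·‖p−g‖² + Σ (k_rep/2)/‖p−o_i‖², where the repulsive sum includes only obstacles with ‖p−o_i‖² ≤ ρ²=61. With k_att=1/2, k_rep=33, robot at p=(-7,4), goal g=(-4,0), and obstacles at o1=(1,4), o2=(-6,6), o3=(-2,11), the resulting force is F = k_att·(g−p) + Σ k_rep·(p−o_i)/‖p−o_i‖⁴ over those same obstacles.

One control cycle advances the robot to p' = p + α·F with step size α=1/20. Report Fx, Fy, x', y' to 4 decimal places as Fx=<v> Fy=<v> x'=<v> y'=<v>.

Fx=0.1800 Fy=-4.6400 x'=-6.9910 y'=3.7680

F_att = 1/2·(g−p) = 1/2·(3,-4) = (1.5000,-2.0000)
o1: d²=64 > ρ²=61 → inactive
o2: d²=5 ≤ ρ²=61; F_rep = 33·(-1,-2)/5² = (-1.3200,-2.6400)
o3: d²=74 > ρ²=61 → inactive
F = F_att + ΣF_rep = (0.1800,-4.6400)
p' = p + 1/20·F = (-6.9910,3.7680)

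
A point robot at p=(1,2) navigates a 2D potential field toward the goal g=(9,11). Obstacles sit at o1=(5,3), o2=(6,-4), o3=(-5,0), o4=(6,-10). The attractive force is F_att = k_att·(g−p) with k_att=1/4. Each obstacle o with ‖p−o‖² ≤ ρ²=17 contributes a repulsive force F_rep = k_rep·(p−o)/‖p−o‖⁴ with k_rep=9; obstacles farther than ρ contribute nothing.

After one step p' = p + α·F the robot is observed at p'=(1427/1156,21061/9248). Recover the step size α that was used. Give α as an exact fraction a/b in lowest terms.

α = 1/8

F_att = 1/4·(g−p) = 1/4·(8,9) = (2.0000,2.2500)
o1: d²=17 ≤ ρ²=17; F_rep = 9·(-4,-1)/17² = (-0.1246,-0.0311)
o2: d²=61 > ρ²=17 → inactive
o3: d²=40 > ρ²=17 → inactive
o4: d²=169 > ρ²=17 → inactive
F = F_att + ΣF_rep = (1.8754,2.2189)
Δp = p'−p = (0.2344,0.2774); α = Δx/Fx = (271/1156) / (542/289) = 1/8
check: Δy/Fy = (2565/9248) / (2565/1156) = 1/8 ✓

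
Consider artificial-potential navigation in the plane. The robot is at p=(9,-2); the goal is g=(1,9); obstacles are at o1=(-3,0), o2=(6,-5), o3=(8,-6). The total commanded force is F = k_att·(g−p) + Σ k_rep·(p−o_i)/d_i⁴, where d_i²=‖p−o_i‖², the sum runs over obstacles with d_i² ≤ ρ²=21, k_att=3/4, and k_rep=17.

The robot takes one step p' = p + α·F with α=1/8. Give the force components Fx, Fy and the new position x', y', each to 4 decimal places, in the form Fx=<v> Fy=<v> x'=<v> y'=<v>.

F_att = 3/4·(g−p) = 3/4·(-8,11) = (-6.0000,8.2500)
o1: d²=148 > ρ²=21 → inactive
o2: d²=18 ≤ ρ²=21; F_rep = 17·(3,3)/18² = (0.1574,0.1574)
o3: d²=17 ≤ ρ²=21; F_rep = 17·(1,4)/17² = (0.0588,0.2353)
F = F_att + ΣF_rep = (-5.7838,8.6427)
p' = p + 1/8·F = (8.2770,-0.9197)

Fx=-5.7838 Fy=8.6427 x'=8.2770 y'=-0.9197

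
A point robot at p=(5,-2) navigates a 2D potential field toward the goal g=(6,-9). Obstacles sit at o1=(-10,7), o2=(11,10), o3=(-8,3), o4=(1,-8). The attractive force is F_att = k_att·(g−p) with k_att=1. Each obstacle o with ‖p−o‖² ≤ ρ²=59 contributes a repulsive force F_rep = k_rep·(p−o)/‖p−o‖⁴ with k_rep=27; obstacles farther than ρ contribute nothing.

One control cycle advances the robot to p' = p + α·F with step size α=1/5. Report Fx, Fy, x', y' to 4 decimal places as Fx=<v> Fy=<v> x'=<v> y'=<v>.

Fx=1.0399 Fy=-6.9401 x'=5.2080 y'=-3.3880

F_att = 1·(g−p) = 1·(1,-7) = (1.0000,-7.0000)
o1: d²=306 > ρ²=59 → inactive
o2: d²=180 > ρ²=59 → inactive
o3: d²=194 > ρ²=59 → inactive
o4: d²=52 ≤ ρ²=59; F_rep = 27·(4,6)/52² = (0.0399,0.0599)
F = F_att + ΣF_rep = (1.0399,-6.9401)
p' = p + 1/5·F = (5.2080,-3.3880)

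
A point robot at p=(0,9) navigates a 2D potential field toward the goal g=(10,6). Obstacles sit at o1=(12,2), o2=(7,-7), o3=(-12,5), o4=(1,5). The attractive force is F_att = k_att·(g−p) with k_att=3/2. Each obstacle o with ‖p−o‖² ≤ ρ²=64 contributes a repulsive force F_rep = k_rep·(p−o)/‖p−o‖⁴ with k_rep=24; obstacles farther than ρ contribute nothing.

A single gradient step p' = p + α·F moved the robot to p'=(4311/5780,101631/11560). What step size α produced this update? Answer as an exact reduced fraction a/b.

α = 1/20

F_att = 3/2·(g−p) = 3/2·(10,-3) = (15.0000,-4.5000)
o1: d²=193 > ρ²=64 → inactive
o2: d²=305 > ρ²=64 → inactive
o3: d²=160 > ρ²=64 → inactive
o4: d²=17 ≤ ρ²=64; F_rep = 24·(-1,4)/17² = (-0.0830,0.3322)
F = F_att + ΣF_rep = (14.9170,-4.1678)
Δp = p'−p = (0.7458,-0.2084); α = Δx/Fx = (4311/5780) / (4311/289) = 1/20
check: Δy/Fy = (-2409/11560) / (-2409/578) = 1/20 ✓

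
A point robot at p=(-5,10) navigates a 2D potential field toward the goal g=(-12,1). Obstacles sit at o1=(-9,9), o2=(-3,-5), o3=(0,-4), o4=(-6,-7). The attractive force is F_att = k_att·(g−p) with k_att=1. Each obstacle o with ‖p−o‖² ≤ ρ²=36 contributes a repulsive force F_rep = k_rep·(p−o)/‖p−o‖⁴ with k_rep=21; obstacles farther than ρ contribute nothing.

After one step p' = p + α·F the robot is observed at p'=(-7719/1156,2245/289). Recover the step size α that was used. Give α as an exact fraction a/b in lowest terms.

α = 1/4

F_att = 1·(g−p) = 1·(-7,-9) = (-7.0000,-9.0000)
o1: d²=17 ≤ ρ²=36; F_rep = 21·(4,1)/17² = (0.2907,0.0727)
o2: d²=229 > ρ²=36 → inactive
o3: d²=221 > ρ²=36 → inactive
o4: d²=290 > ρ²=36 → inactive
F = F_att + ΣF_rep = (-6.7093,-8.9273)
Δp = p'−p = (-1.6773,-2.2318); α = Δx/Fx = (-1939/1156) / (-1939/289) = 1/4
check: Δy/Fy = (-645/289) / (-2580/289) = 1/4 ✓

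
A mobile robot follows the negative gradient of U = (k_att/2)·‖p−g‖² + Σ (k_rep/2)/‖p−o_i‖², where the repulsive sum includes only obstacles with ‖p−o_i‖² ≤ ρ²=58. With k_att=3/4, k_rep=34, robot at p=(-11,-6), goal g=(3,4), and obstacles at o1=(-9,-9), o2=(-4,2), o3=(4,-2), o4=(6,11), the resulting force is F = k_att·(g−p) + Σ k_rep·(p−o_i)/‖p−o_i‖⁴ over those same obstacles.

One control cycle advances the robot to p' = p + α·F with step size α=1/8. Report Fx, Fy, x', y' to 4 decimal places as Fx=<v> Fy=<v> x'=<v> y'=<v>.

F_att = 3/4·(g−p) = 3/4·(14,10) = (10.5000,7.5000)
o1: d²=13 ≤ ρ²=58; F_rep = 34·(-2,3)/13² = (-0.4024,0.6036)
o2: d²=113 > ρ²=58 → inactive
o3: d²=241 > ρ²=58 → inactive
o4: d²=578 > ρ²=58 → inactive
F = F_att + ΣF_rep = (10.0976,8.1036)
p' = p + 1/8·F = (-9.7378,-4.9871)

Fx=10.0976 Fy=8.1036 x'=-9.7378 y'=-4.9871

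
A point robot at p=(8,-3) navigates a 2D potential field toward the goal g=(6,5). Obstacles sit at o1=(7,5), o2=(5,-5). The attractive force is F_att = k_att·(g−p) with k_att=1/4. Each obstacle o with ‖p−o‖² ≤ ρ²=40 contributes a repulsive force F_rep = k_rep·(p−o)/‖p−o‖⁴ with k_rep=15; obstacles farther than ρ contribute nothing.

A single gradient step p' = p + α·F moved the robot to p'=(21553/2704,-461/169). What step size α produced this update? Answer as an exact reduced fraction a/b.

α = 1/8

F_att = 1/4·(g−p) = 1/4·(-2,8) = (-0.5000,2.0000)
o1: d²=65 > ρ²=40 → inactive
o2: d²=13 ≤ ρ²=40; F_rep = 15·(3,2)/13² = (0.2663,0.1775)
F = F_att + ΣF_rep = (-0.2337,2.1775)
Δp = p'−p = (-0.0292,0.2722); α = Δx/Fx = (-79/2704) / (-79/338) = 1/8
check: Δy/Fy = (46/169) / (368/169) = 1/8 ✓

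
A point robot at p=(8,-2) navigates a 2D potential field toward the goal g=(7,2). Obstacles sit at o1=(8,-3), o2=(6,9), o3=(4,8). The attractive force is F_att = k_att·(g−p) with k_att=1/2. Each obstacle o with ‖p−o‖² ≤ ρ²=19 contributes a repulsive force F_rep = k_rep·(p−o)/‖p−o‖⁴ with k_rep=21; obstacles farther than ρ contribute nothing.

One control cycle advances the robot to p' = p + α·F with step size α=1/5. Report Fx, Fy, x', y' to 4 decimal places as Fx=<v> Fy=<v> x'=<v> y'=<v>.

F_att = 1/2·(g−p) = 1/2·(-1,4) = (-0.5000,2.0000)
o1: d²=1 ≤ ρ²=19; F_rep = 21·(0,1)/1² = (0.0000,21.0000)
o2: d²=125 > ρ²=19 → inactive
o3: d²=116 > ρ²=19 → inactive
F = F_att + ΣF_rep = (-0.5000,23.0000)
p' = p + 1/5·F = (7.9000,2.6000)

Fx=-0.5000 Fy=23.0000 x'=7.9000 y'=2.6000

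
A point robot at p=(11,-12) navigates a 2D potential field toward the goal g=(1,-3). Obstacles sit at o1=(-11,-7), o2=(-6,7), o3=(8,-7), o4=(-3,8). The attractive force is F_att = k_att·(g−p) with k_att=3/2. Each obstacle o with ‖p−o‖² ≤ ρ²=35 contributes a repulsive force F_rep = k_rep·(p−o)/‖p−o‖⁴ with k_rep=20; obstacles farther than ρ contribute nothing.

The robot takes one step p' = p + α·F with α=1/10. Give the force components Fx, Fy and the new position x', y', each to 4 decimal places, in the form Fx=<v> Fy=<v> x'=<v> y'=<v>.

Fx=-14.9481 Fy=13.4135 x'=9.5052 y'=-10.6587

F_att = 3/2·(g−p) = 3/2·(-10,9) = (-15.0000,13.5000)
o1: d²=509 > ρ²=35 → inactive
o2: d²=650 > ρ²=35 → inactive
o3: d²=34 ≤ ρ²=35; F_rep = 20·(3,-5)/34² = (0.0519,-0.0865)
o4: d²=596 > ρ²=35 → inactive
F = F_att + ΣF_rep = (-14.9481,13.4135)
p' = p + 1/10·F = (9.5052,-10.6587)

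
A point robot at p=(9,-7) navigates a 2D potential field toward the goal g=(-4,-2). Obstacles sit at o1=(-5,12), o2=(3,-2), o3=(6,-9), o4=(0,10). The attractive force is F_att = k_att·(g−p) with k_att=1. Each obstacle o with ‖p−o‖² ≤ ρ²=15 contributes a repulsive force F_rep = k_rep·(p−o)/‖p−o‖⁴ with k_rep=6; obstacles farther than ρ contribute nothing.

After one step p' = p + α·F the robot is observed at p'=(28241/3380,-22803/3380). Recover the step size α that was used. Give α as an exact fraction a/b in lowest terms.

F_att = 1·(g−p) = 1·(-13,5) = (-13.0000,5.0000)
o1: d²=557 > ρ²=15 → inactive
o2: d²=61 > ρ²=15 → inactive
o3: d²=13 ≤ ρ²=15; F_rep = 6·(3,2)/13² = (0.1065,0.0710)
o4: d²=370 > ρ²=15 → inactive
F = F_att + ΣF_rep = (-12.8935,5.0710)
Δp = p'−p = (-0.6447,0.2536); α = Δx/Fx = (-2179/3380) / (-2179/169) = 1/20
check: Δy/Fy = (857/3380) / (857/169) = 1/20 ✓

α = 1/20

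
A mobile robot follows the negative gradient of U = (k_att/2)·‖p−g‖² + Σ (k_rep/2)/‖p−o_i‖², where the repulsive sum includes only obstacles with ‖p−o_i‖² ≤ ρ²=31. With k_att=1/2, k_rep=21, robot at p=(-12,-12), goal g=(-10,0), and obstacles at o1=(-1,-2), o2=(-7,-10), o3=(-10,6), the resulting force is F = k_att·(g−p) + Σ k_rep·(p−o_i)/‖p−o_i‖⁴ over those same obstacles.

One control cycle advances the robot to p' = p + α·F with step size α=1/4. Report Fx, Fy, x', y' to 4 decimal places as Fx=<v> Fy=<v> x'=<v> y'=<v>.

Fx=0.8751 Fy=5.9501 x'=-11.7812 y'=-10.5125

F_att = 1/2·(g−p) = 1/2·(2,12) = (1.0000,6.0000)
o1: d²=221 > ρ²=31 → inactive
o2: d²=29 ≤ ρ²=31; F_rep = 21·(-5,-2)/29² = (-0.1249,-0.0499)
o3: d²=328 > ρ²=31 → inactive
F = F_att + ΣF_rep = (0.8751,5.9501)
p' = p + 1/4·F = (-11.7812,-10.5125)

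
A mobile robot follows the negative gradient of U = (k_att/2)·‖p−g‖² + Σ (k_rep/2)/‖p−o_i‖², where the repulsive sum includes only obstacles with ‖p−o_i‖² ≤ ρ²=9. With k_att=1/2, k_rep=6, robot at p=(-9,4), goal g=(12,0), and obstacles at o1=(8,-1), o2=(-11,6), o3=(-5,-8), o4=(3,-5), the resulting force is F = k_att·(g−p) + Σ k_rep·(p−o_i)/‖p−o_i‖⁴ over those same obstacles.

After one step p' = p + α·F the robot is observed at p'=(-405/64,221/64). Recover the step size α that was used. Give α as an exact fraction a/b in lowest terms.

α = 1/4

F_att = 1/2·(g−p) = 1/2·(21,-4) = (10.5000,-2.0000)
o1: d²=314 > ρ²=9 → inactive
o2: d²=8 ≤ ρ²=9; F_rep = 6·(2,-2)/8² = (0.1875,-0.1875)
o3: d²=160 > ρ²=9 → inactive
o4: d²=225 > ρ²=9 → inactive
F = F_att + ΣF_rep = (10.6875,-2.1875)
Δp = p'−p = (2.6719,-0.5469); α = Δx/Fx = (171/64) / (171/16) = 1/4
check: Δy/Fy = (-35/64) / (-35/16) = 1/4 ✓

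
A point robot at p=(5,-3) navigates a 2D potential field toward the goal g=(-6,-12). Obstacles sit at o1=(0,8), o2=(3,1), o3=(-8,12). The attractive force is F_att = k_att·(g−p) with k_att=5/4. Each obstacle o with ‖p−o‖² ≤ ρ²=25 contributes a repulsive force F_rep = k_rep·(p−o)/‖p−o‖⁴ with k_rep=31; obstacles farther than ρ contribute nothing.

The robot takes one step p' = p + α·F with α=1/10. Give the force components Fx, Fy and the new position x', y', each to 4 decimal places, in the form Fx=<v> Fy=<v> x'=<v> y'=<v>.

Fx=-13.5950 Fy=-11.5600 x'=3.6405 y'=-4.1560

F_att = 5/4·(g−p) = 5/4·(-11,-9) = (-13.7500,-11.2500)
o1: d²=146 > ρ²=25 → inactive
o2: d²=20 ≤ ρ²=25; F_rep = 31·(2,-4)/20² = (0.1550,-0.3100)
o3: d²=394 > ρ²=25 → inactive
F = F_att + ΣF_rep = (-13.5950,-11.5600)
p' = p + 1/10·F = (3.6405,-4.1560)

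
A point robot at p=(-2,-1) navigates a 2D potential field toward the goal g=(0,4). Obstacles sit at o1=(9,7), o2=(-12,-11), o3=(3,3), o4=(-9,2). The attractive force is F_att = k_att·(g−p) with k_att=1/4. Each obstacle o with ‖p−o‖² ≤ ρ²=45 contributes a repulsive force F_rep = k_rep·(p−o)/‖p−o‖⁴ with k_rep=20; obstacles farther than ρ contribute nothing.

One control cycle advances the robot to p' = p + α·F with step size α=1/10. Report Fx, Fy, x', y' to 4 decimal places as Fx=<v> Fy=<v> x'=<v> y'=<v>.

Fx=0.4405 Fy=1.2024 x'=-1.9559 y'=-0.8798

F_att = 1/4·(g−p) = 1/4·(2,5) = (0.5000,1.2500)
o1: d²=185 > ρ²=45 → inactive
o2: d²=200 > ρ²=45 → inactive
o3: d²=41 ≤ ρ²=45; F_rep = 20·(-5,-4)/41² = (-0.0595,-0.0476)
o4: d²=58 > ρ²=45 → inactive
F = F_att + ΣF_rep = (0.4405,1.2024)
p' = p + 1/10·F = (-1.9559,-0.8798)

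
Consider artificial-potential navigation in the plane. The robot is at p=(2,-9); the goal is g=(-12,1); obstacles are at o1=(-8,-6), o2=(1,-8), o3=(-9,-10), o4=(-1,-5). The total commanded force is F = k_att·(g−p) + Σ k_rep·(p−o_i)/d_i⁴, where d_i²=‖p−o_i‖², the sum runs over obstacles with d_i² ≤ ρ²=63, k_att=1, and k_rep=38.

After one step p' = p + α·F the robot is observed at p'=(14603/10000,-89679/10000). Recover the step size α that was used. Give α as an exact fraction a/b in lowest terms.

F_att = 1·(g−p) = 1·(-14,10) = (-14.0000,10.0000)
o1: d²=109 > ρ²=63 → inactive
o2: d²=2 ≤ ρ²=63; F_rep = 38·(1,-1)/2² = (9.5000,-9.5000)
o3: d²=122 > ρ²=63 → inactive
o4: d²=25 ≤ ρ²=63; F_rep = 38·(3,-4)/25² = (0.1824,-0.2432)
F = F_att + ΣF_rep = (-4.3176,0.2568)
Δp = p'−p = (-0.5397,0.0321); α = Δx/Fx = (-5397/10000) / (-5397/1250) = 1/8
check: Δy/Fy = (321/10000) / (321/1250) = 1/8 ✓

α = 1/8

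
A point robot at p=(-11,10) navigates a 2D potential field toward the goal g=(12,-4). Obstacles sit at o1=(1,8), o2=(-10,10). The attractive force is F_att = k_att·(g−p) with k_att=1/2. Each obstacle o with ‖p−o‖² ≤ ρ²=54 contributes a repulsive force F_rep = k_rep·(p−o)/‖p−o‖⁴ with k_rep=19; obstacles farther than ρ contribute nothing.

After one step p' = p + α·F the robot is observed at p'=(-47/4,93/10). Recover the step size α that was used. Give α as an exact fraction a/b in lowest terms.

F_att = 1/2·(g−p) = 1/2·(23,-14) = (11.5000,-7.0000)
o1: d²=148 > ρ²=54 → inactive
o2: d²=1 ≤ ρ²=54; F_rep = 19·(-1,0)/1² = (-19.0000,0.0000)
F = F_att + ΣF_rep = (-7.5000,-7.0000)
Δp = p'−p = (-0.7500,-0.7000); α = Δx/Fx = (-3/4) / (-15/2) = 1/10
check: Δy/Fy = (-7/10) / (-7) = 1/10 ✓

α = 1/10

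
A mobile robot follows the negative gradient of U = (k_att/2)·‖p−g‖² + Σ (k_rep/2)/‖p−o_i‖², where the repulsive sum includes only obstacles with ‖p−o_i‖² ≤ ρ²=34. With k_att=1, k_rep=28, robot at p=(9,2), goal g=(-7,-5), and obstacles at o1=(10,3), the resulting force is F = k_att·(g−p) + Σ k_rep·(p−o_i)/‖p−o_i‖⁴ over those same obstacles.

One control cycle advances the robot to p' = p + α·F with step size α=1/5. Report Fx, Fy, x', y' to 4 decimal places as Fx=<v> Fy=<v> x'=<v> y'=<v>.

F_att = 1·(g−p) = 1·(-16,-7) = (-16.0000,-7.0000)
o1: d²=2 ≤ ρ²=34; F_rep = 28·(-1,-1)/2² = (-7.0000,-7.0000)
F = F_att + ΣF_rep = (-23.0000,-14.0000)
p' = p + 1/5·F = (4.4000,-0.8000)

Fx=-23.0000 Fy=-14.0000 x'=4.4000 y'=-0.8000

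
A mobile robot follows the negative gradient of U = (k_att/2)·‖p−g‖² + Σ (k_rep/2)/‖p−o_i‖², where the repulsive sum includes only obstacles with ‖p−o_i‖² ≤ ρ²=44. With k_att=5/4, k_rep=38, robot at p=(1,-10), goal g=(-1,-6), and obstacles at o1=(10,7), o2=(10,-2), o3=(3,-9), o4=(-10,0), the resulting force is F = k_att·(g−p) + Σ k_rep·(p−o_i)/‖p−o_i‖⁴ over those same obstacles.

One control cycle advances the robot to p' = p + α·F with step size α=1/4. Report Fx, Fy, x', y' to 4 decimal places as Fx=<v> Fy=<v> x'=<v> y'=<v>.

Fx=-5.5400 Fy=3.4800 x'=-0.3850 y'=-9.1300

F_att = 5/4·(g−p) = 5/4·(-2,4) = (-2.5000,5.0000)
o1: d²=370 > ρ²=44 → inactive
o2: d²=145 > ρ²=44 → inactive
o3: d²=5 ≤ ρ²=44; F_rep = 38·(-2,-1)/5² = (-3.0400,-1.5200)
o4: d²=221 > ρ²=44 → inactive
F = F_att + ΣF_rep = (-5.5400,3.4800)
p' = p + 1/4·F = (-0.3850,-9.1300)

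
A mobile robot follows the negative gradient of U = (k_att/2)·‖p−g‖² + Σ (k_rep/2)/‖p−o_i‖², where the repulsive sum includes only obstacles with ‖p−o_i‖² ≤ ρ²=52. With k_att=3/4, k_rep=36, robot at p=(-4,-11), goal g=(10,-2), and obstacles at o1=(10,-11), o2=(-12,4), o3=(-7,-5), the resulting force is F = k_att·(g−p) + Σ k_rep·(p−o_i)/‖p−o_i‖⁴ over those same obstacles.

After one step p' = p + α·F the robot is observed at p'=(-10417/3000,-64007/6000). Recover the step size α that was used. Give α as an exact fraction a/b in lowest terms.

α = 1/20

F_att = 3/4·(g−p) = 3/4·(14,9) = (10.5000,6.7500)
o1: d²=196 > ρ²=52 → inactive
o2: d²=289 > ρ²=52 → inactive
o3: d²=45 ≤ ρ²=52; F_rep = 36·(3,-6)/45² = (0.0533,-0.1067)
F = F_att + ΣF_rep = (10.5533,6.6433)
Δp = p'−p = (0.5277,0.3322); α = Δx/Fx = (1583/3000) / (1583/150) = 1/20
check: Δy/Fy = (1993/6000) / (1993/300) = 1/20 ✓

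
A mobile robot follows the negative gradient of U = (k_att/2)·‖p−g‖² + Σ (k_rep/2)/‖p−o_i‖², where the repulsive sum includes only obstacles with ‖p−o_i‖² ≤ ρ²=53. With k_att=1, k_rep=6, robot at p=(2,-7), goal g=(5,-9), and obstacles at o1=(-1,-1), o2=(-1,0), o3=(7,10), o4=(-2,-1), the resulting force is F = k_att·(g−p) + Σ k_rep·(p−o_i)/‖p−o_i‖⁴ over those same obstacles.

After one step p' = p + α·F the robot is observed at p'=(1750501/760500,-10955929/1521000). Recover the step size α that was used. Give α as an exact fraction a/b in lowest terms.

α = 1/10

F_att = 1·(g−p) = 1·(3,-2) = (3.0000,-2.0000)
o1: d²=45 ≤ ρ²=53; F_rep = 6·(3,-6)/45² = (0.0089,-0.0178)
o2: d²=58 > ρ²=53 → inactive
o3: d²=314 > ρ²=53 → inactive
o4: d²=52 ≤ ρ²=53; F_rep = 6·(4,-6)/52² = (0.0089,-0.0133)
F = F_att + ΣF_rep = (3.0178,-2.0311)
Δp = p'−p = (0.3018,-0.2031); α = Δx/Fx = (229501/760500) / (229501/76050) = 1/10
check: Δy/Fy = (-308929/1521000) / (-308929/152100) = 1/10 ✓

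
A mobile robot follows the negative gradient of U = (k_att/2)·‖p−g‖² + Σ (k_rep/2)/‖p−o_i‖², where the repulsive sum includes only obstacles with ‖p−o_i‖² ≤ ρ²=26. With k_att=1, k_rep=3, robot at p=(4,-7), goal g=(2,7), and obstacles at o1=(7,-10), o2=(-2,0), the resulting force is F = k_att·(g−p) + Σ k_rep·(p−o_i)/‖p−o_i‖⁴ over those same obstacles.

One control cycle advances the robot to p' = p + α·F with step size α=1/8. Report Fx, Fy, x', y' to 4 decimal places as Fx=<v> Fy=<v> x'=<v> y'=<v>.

F_att = 1·(g−p) = 1·(-2,14) = (-2.0000,14.0000)
o1: d²=18 ≤ ρ²=26; F_rep = 3·(-3,3)/18² = (-0.0278,0.0278)
o2: d²=85 > ρ²=26 → inactive
F = F_att + ΣF_rep = (-2.0278,14.0278)
p' = p + 1/8·F = (3.7465,-5.2465)

Fx=-2.0278 Fy=14.0278 x'=3.7465 y'=-5.2465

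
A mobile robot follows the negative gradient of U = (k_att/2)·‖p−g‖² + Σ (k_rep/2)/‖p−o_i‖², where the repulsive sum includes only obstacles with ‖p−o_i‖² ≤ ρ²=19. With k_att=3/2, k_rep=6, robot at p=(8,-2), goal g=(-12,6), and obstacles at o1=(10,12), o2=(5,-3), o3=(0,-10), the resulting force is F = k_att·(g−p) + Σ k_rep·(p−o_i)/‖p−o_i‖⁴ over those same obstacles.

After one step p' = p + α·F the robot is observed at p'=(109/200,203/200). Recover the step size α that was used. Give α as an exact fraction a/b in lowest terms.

F_att = 3/2·(g−p) = 3/2·(-20,8) = (-30.0000,12.0000)
o1: d²=200 > ρ²=19 → inactive
o2: d²=10 ≤ ρ²=19; F_rep = 6·(3,1)/10² = (0.1800,0.0600)
o3: d²=128 > ρ²=19 → inactive
F = F_att + ΣF_rep = (-29.8200,12.0600)
Δp = p'−p = (-7.4550,3.0150); α = Δx/Fx = (-1491/200) / (-1491/50) = 1/4
check: Δy/Fy = (603/200) / (603/50) = 1/4 ✓

α = 1/4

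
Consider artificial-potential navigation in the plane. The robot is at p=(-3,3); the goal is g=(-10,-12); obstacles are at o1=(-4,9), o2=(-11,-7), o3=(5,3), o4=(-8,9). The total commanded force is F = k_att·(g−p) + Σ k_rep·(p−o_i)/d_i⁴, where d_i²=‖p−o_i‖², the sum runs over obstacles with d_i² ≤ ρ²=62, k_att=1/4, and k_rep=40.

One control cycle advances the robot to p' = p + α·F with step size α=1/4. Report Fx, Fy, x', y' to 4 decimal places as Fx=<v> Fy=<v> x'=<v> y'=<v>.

F_att = 1/4·(g−p) = 1/4·(-7,-15) = (-1.7500,-3.7500)
o1: d²=37 ≤ ρ²=62; F_rep = 40·(1,-6)/37² = (0.0292,-0.1753)
o2: d²=164 > ρ²=62 → inactive
o3: d²=64 > ρ²=62 → inactive
o4: d²=61 ≤ ρ²=62; F_rep = 40·(5,-6)/61² = (0.0537,-0.0645)
F = F_att + ΣF_rep = (-1.6670,-3.9898)
p' = p + 1/4·F = (-3.4168,2.0025)

Fx=-1.6670 Fy=-3.9898 x'=-3.4168 y'=2.0025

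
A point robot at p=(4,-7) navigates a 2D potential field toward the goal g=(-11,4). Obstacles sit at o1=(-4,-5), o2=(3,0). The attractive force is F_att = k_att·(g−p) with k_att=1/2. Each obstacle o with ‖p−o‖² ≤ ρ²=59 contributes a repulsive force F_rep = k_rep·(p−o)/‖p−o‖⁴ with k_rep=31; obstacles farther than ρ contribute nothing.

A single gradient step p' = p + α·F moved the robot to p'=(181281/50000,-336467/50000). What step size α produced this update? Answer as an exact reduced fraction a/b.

F_att = 1/2·(g−p) = 1/2·(-15,11) = (-7.5000,5.5000)
o1: d²=68 > ρ²=59 → inactive
o2: d²=50 ≤ ρ²=59; F_rep = 31·(1,-7)/50² = (0.0124,-0.0868)
F = F_att + ΣF_rep = (-7.4876,5.4132)
Δp = p'−p = (-0.3744,0.2707); α = Δx/Fx = (-18719/50000) / (-18719/2500) = 1/20
check: Δy/Fy = (13533/50000) / (13533/2500) = 1/20 ✓

α = 1/20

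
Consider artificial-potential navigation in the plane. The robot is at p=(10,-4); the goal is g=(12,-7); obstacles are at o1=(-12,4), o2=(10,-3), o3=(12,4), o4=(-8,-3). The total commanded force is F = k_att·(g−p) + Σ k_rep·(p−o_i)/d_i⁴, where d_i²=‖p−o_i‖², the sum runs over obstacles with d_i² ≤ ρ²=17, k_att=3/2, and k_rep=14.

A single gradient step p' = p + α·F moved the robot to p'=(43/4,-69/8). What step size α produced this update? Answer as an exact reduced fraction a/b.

F_att = 3/2·(g−p) = 3/2·(2,-3) = (3.0000,-4.5000)
o1: d²=548 > ρ²=17 → inactive
o2: d²=1 ≤ ρ²=17; F_rep = 14·(0,-1)/1² = (0.0000,-14.0000)
o3: d²=68 > ρ²=17 → inactive
o4: d²=325 > ρ²=17 → inactive
F = F_att + ΣF_rep = (3.0000,-18.5000)
Δp = p'−p = (0.7500,-4.6250); α = Δx/Fx = (3/4) / (3) = 1/4
check: Δy/Fy = (-37/8) / (-37/2) = 1/4 ✓

α = 1/4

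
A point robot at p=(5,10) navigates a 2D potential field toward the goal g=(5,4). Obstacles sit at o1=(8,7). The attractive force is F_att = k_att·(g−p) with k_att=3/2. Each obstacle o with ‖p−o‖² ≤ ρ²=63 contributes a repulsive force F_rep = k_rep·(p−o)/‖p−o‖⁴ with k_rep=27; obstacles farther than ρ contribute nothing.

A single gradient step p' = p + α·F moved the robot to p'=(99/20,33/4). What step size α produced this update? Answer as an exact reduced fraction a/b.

F_att = 3/2·(g−p) = 3/2·(0,-6) = (0.0000,-9.0000)
o1: d²=18 ≤ ρ²=63; F_rep = 27·(-3,3)/18² = (-0.2500,0.2500)
F = F_att + ΣF_rep = (-0.2500,-8.7500)
Δp = p'−p = (-0.0500,-1.7500); α = Δx/Fx = (-1/20) / (-1/4) = 1/5
check: Δy/Fy = (-7/4) / (-35/4) = 1/5 ✓

α = 1/5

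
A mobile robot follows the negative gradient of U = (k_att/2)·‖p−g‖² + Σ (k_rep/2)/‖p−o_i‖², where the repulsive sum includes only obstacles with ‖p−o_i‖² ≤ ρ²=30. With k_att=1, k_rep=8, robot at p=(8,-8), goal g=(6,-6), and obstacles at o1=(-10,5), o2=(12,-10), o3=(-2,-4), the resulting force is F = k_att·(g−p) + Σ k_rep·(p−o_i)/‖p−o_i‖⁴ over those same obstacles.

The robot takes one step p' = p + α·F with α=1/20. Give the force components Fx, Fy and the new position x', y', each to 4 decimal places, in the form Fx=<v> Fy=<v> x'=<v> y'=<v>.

Fx=-2.0800 Fy=2.0400 x'=7.8960 y'=-7.8980

F_att = 1·(g−p) = 1·(-2,2) = (-2.0000,2.0000)
o1: d²=493 > ρ²=30 → inactive
o2: d²=20 ≤ ρ²=30; F_rep = 8·(-4,2)/20² = (-0.0800,0.0400)
o3: d²=116 > ρ²=30 → inactive
F = F_att + ΣF_rep = (-2.0800,2.0400)
p' = p + 1/20·F = (7.8960,-7.8980)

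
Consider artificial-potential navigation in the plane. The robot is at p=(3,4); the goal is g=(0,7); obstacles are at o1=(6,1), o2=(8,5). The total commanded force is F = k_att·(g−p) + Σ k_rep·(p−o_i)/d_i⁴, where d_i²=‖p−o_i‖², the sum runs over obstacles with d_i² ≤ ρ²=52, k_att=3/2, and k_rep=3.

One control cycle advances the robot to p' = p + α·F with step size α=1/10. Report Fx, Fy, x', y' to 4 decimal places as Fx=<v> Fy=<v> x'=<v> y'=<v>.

Fx=-4.5500 Fy=4.5233 x'=2.5450 y'=4.4523

F_att = 3/2·(g−p) = 3/2·(-3,3) = (-4.5000,4.5000)
o1: d²=18 ≤ ρ²=52; F_rep = 3·(-3,3)/18² = (-0.0278,0.0278)
o2: d²=26 ≤ ρ²=52; F_rep = 3·(-5,-1)/26² = (-0.0222,-0.0044)
F = F_att + ΣF_rep = (-4.5500,4.5233)
p' = p + 1/10·F = (2.5450,4.4523)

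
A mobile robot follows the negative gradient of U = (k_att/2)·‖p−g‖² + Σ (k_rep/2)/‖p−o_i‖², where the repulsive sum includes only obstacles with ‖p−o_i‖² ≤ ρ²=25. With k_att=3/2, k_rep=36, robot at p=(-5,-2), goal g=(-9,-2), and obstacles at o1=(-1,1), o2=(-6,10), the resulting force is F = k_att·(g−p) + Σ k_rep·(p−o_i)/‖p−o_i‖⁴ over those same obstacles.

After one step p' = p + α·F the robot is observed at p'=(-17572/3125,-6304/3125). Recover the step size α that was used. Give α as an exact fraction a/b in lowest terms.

F_att = 3/2·(g−p) = 3/2·(-4,0) = (-6.0000,0.0000)
o1: d²=25 ≤ ρ²=25; F_rep = 36·(-4,-3)/25² = (-0.2304,-0.1728)
o2: d²=145 > ρ²=25 → inactive
F = F_att + ΣF_rep = (-6.2304,-0.1728)
Δp = p'−p = (-0.6230,-0.0173); α = Δx/Fx = (-1947/3125) / (-3894/625) = 1/10
check: Δy/Fy = (-54/3125) / (-108/625) = 1/10 ✓

α = 1/10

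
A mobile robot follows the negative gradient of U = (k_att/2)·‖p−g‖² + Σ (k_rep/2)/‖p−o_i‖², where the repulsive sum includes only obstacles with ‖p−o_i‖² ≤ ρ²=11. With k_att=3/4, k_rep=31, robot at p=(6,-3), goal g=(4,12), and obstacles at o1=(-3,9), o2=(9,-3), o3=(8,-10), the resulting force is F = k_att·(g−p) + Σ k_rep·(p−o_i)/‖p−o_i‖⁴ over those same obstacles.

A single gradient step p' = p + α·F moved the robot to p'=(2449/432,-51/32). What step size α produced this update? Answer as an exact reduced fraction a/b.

F_att = 3/4·(g−p) = 3/4·(-2,15) = (-1.5000,11.2500)
o1: d²=225 > ρ²=11 → inactive
o2: d²=9 ≤ ρ²=11; F_rep = 31·(-3,0)/9² = (-1.1481,0.0000)
o3: d²=53 > ρ²=11 → inactive
F = F_att + ΣF_rep = (-2.6481,11.2500)
Δp = p'−p = (-0.3310,1.4062); α = Δx/Fx = (-143/432) / (-143/54) = 1/8
check: Δy/Fy = (45/32) / (45/4) = 1/8 ✓

α = 1/8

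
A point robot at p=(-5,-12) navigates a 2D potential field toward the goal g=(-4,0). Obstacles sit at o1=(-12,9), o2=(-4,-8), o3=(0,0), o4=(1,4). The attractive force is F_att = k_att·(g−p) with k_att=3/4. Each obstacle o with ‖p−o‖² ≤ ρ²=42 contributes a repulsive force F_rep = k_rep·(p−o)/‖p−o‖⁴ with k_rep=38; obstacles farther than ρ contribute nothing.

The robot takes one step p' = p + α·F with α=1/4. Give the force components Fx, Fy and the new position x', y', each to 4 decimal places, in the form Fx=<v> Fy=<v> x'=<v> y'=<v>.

F_att = 3/4·(g−p) = 3/4·(1,12) = (0.7500,9.0000)
o1: d²=490 > ρ²=42 → inactive
o2: d²=17 ≤ ρ²=42; F_rep = 38·(-1,-4)/17² = (-0.1315,-0.5260)
o3: d²=169 > ρ²=42 → inactive
o4: d²=292 > ρ²=42 → inactive
F = F_att + ΣF_rep = (0.6185,8.4740)
p' = p + 1/4·F = (-4.8454,-9.8815)

Fx=0.6185 Fy=8.4740 x'=-4.8454 y'=-9.8815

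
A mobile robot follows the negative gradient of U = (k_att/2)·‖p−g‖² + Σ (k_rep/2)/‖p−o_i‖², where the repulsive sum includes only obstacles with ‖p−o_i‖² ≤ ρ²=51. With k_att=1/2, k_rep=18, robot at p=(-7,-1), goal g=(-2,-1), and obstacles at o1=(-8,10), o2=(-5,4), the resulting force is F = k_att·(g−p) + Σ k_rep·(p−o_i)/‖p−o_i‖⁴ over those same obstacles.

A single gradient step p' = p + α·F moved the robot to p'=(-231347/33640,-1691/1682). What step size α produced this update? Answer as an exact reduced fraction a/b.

α = 1/20

F_att = 1/2·(g−p) = 1/2·(5,0) = (2.5000,0.0000)
o1: d²=122 > ρ²=51 → inactive
o2: d²=29 ≤ ρ²=51; F_rep = 18·(-2,-5)/29² = (-0.0428,-0.1070)
F = F_att + ΣF_rep = (2.4572,-0.1070)
Δp = p'−p = (0.1229,-0.0054); α = Δx/Fx = (4133/33640) / (4133/1682) = 1/20
check: Δy/Fy = (-9/1682) / (-90/841) = 1/20 ✓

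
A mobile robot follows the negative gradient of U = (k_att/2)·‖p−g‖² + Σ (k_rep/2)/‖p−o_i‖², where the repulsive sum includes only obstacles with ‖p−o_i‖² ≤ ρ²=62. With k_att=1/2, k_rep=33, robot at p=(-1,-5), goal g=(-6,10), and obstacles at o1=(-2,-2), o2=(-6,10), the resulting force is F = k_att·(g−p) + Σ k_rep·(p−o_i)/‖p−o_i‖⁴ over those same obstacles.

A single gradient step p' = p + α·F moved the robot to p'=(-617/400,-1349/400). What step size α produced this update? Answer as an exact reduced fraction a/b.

α = 1/4

F_att = 1/2·(g−p) = 1/2·(-5,15) = (-2.5000,7.5000)
o1: d²=10 ≤ ρ²=62; F_rep = 33·(1,-3)/10² = (0.3300,-0.9900)
o2: d²=250 > ρ²=62 → inactive
F = F_att + ΣF_rep = (-2.1700,6.5100)
Δp = p'−p = (-0.5425,1.6275); α = Δx/Fx = (-217/400) / (-217/100) = 1/4
check: Δy/Fy = (651/400) / (651/100) = 1/4 ✓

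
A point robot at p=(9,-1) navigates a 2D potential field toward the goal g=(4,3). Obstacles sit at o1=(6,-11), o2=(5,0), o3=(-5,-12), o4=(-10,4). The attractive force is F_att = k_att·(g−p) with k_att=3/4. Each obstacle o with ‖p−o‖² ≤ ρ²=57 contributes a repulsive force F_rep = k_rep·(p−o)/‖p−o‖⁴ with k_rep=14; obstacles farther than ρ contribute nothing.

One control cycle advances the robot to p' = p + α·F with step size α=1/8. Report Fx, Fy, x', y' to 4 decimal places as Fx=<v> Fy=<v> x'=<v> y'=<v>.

F_att = 3/4·(g−p) = 3/4·(-5,4) = (-3.7500,3.0000)
o1: d²=109 > ρ²=57 → inactive
o2: d²=17 ≤ ρ²=57; F_rep = 14·(4,-1)/17² = (0.1938,-0.0484)
o3: d²=317 > ρ²=57 → inactive
o4: d²=386 > ρ²=57 → inactive
F = F_att + ΣF_rep = (-3.5562,2.9516)
p' = p + 1/8·F = (8.5555,-0.6311)

Fx=-3.5562 Fy=2.9516 x'=8.5555 y'=-0.6311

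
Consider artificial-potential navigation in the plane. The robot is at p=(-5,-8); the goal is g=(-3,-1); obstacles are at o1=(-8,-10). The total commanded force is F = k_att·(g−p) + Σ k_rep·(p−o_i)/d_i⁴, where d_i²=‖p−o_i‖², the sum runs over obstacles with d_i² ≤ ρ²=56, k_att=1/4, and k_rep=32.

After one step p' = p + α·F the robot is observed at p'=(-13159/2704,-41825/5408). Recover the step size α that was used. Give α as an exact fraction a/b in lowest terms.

F_att = 1/4·(g−p) = 1/4·(2,7) = (0.5000,1.7500)
o1: d²=13 ≤ ρ²=56; F_rep = 32·(3,2)/13² = (0.5680,0.3787)
F = F_att + ΣF_rep = (1.0680,2.1287)
Δp = p'−p = (0.1335,0.2661); α = Δx/Fx = (361/2704) / (361/338) = 1/8
check: Δy/Fy = (1439/5408) / (1439/676) = 1/8 ✓

α = 1/8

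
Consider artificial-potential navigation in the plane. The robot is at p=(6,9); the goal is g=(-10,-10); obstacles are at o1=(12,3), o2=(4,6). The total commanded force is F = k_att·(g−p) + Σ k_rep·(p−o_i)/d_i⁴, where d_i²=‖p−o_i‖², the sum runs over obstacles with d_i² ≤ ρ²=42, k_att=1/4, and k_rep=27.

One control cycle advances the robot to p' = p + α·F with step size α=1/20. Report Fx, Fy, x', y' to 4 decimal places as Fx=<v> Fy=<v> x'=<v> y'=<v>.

F_att = 1/4·(g−p) = 1/4·(-16,-19) = (-4.0000,-4.7500)
o1: d²=72 > ρ²=42 → inactive
o2: d²=13 ≤ ρ²=42; F_rep = 27·(2,3)/13² = (0.3195,0.4793)
F = F_att + ΣF_rep = (-3.6805,-4.2707)
p' = p + 1/20·F = (5.8160,8.7865)

Fx=-3.6805 Fy=-4.2707 x'=5.8160 y'=8.7865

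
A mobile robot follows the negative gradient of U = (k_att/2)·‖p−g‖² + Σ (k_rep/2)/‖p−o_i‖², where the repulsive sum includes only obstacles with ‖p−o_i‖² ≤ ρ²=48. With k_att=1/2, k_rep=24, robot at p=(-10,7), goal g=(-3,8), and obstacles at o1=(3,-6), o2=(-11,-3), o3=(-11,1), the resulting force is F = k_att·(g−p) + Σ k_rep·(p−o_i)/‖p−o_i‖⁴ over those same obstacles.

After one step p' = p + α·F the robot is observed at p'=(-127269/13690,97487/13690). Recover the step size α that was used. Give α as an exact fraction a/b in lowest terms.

α = 1/5

F_att = 1/2·(g−p) = 1/2·(7,1) = (3.5000,0.5000)
o1: d²=338 > ρ²=48 → inactive
o2: d²=101 > ρ²=48 → inactive
o3: d²=37 ≤ ρ²=48; F_rep = 24·(1,6)/37² = (0.0175,0.1052)
F = F_att + ΣF_rep = (3.5175,0.6052)
Δp = p'−p = (0.7035,0.1210); α = Δx/Fx = (9631/13690) / (9631/2738) = 1/5
check: Δy/Fy = (1657/13690) / (1657/2738) = 1/5 ✓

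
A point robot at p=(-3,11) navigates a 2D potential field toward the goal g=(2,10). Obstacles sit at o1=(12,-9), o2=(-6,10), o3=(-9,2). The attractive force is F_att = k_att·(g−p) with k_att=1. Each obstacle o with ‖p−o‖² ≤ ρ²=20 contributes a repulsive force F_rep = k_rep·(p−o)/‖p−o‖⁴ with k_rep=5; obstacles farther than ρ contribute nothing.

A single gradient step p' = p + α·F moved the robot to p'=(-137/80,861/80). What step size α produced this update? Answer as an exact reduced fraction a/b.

F_att = 1·(g−p) = 1·(5,-1) = (5.0000,-1.0000)
o1: d²=625 > ρ²=20 → inactive
o2: d²=10 ≤ ρ²=20; F_rep = 5·(3,1)/10² = (0.1500,0.0500)
o3: d²=117 > ρ²=20 → inactive
F = F_att + ΣF_rep = (5.1500,-0.9500)
Δp = p'−p = (1.2875,-0.2375); α = Δx/Fx = (103/80) / (103/20) = 1/4
check: Δy/Fy = (-19/80) / (-19/20) = 1/4 ✓

α = 1/4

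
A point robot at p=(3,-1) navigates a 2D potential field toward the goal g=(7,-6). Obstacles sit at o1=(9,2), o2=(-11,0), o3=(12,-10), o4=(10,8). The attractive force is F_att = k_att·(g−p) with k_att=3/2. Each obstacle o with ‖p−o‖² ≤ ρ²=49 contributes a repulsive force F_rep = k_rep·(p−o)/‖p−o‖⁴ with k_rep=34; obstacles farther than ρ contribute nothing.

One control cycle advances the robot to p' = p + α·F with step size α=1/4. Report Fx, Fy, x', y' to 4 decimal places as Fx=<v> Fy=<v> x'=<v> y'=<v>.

Fx=5.8993 Fy=-7.5504 x'=4.4748 y'=-2.8876

F_att = 3/2·(g−p) = 3/2·(4,-5) = (6.0000,-7.5000)
o1: d²=45 ≤ ρ²=49; F_rep = 34·(-6,-3)/45² = (-0.1007,-0.0504)
o2: d²=197 > ρ²=49 → inactive
o3: d²=162 > ρ²=49 → inactive
o4: d²=130 > ρ²=49 → inactive
F = F_att + ΣF_rep = (5.8993,-7.5504)
p' = p + 1/4·F = (4.4748,-2.8876)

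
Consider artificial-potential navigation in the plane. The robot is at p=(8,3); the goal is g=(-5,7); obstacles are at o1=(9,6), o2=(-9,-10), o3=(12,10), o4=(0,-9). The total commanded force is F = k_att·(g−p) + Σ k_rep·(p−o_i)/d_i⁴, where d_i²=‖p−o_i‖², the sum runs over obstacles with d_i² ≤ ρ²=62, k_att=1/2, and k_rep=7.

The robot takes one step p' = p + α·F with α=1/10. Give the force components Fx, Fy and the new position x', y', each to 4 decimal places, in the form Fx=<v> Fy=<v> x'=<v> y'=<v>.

Fx=-6.5700 Fy=1.7900 x'=7.3430 y'=3.1790

F_att = 1/2·(g−p) = 1/2·(-13,4) = (-6.5000,2.0000)
o1: d²=10 ≤ ρ²=62; F_rep = 7·(-1,-3)/10² = (-0.0700,-0.2100)
o2: d²=458 > ρ²=62 → inactive
o3: d²=65 > ρ²=62 → inactive
o4: d²=208 > ρ²=62 → inactive
F = F_att + ΣF_rep = (-6.5700,1.7900)
p' = p + 1/10·F = (7.3430,3.1790)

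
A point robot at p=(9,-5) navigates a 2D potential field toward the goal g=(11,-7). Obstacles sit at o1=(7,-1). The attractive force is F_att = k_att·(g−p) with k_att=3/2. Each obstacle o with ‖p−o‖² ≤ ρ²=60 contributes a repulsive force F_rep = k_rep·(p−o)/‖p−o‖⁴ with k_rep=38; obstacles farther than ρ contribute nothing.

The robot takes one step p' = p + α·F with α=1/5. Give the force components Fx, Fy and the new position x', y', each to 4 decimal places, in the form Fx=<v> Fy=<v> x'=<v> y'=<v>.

F_att = 3/2·(g−p) = 3/2·(2,-2) = (3.0000,-3.0000)
o1: d²=20 ≤ ρ²=60; F_rep = 38·(2,-4)/20² = (0.1900,-0.3800)
F = F_att + ΣF_rep = (3.1900,-3.3800)
p' = p + 1/5·F = (9.6380,-5.6760)

Fx=3.1900 Fy=-3.3800 x'=9.6380 y'=-5.6760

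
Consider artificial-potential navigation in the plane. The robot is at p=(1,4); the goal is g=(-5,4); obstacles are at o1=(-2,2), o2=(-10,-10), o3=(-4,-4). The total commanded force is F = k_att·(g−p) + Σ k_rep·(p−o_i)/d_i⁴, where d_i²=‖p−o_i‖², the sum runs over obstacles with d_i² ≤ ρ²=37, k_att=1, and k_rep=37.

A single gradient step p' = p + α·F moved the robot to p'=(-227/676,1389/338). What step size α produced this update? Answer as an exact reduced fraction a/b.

F_att = 1·(g−p) = 1·(-6,0) = (-6.0000,0.0000)
o1: d²=13 ≤ ρ²=37; F_rep = 37·(3,2)/13² = (0.6568,0.4379)
o2: d²=317 > ρ²=37 → inactive
o3: d²=89 > ρ²=37 → inactive
F = F_att + ΣF_rep = (-5.3432,0.4379)
Δp = p'−p = (-1.3358,0.1095); α = Δx/Fx = (-903/676) / (-903/169) = 1/4
check: Δy/Fy = (37/338) / (74/169) = 1/4 ✓

α = 1/4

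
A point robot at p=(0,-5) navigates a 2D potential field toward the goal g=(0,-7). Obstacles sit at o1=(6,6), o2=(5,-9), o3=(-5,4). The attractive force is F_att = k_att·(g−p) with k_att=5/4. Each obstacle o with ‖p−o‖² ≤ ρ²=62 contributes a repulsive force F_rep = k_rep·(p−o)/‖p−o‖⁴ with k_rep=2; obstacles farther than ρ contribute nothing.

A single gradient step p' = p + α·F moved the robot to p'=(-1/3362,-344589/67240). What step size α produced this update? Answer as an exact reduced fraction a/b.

α = 1/20

F_att = 5/4·(g−p) = 5/4·(0,-2) = (0.0000,-2.5000)
o1: d²=157 > ρ²=62 → inactive
o2: d²=41 ≤ ρ²=62; F_rep = 2·(-5,4)/41² = (-0.0059,0.0048)
o3: d²=106 > ρ²=62 → inactive
F = F_att + ΣF_rep = (-0.0059,-2.4952)
Δp = p'−p = (-0.0003,-0.1248); α = Δx/Fx = (-1/3362) / (-10/1681) = 1/20
check: Δy/Fy = (-8389/67240) / (-8389/3362) = 1/20 ✓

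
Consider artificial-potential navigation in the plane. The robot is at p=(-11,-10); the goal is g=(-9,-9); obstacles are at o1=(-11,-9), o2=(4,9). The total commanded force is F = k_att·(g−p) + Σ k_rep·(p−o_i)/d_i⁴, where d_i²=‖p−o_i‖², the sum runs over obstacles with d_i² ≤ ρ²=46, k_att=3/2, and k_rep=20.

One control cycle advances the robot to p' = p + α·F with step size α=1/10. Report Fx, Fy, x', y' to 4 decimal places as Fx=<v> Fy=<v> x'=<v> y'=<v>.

Fx=3.0000 Fy=-18.5000 x'=-10.7000 y'=-11.8500

F_att = 3/2·(g−p) = 3/2·(2,1) = (3.0000,1.5000)
o1: d²=1 ≤ ρ²=46; F_rep = 20·(0,-1)/1² = (0.0000,-20.0000)
o2: d²=586 > ρ²=46 → inactive
F = F_att + ΣF_rep = (3.0000,-18.5000)
p' = p + 1/10·F = (-10.7000,-11.8500)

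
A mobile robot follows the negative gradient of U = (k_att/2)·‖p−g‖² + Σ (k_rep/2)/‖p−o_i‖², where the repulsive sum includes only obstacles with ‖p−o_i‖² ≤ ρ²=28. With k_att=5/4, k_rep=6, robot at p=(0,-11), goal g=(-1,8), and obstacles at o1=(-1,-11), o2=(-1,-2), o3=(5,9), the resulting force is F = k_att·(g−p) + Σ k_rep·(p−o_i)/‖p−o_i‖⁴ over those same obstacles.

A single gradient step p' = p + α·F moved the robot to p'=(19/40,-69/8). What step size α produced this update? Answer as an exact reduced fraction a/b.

F_att = 5/4·(g−p) = 5/4·(-1,19) = (-1.2500,23.7500)
o1: d²=1 ≤ ρ²=28; F_rep = 6·(1,0)/1² = (6.0000,0.0000)
o2: d²=82 > ρ²=28 → inactive
o3: d²=425 > ρ²=28 → inactive
F = F_att + ΣF_rep = (4.7500,23.7500)
Δp = p'−p = (0.4750,2.3750); α = Δx/Fx = (19/40) / (19/4) = 1/10
check: Δy/Fy = (19/8) / (95/4) = 1/10 ✓

α = 1/10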